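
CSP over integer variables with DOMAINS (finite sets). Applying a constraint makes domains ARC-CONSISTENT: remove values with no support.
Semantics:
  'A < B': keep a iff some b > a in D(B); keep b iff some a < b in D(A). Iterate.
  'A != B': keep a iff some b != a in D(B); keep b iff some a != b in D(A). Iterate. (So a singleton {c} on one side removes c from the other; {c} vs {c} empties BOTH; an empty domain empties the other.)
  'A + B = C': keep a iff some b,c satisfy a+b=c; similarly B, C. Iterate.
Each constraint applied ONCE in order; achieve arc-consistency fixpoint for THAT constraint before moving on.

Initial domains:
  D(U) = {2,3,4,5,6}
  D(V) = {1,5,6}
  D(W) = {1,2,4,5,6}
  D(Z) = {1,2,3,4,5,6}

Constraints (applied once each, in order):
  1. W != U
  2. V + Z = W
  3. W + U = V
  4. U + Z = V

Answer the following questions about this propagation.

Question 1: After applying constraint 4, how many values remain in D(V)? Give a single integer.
Constraint 1 (W != U) on D(W)={1,2,4,5,6} D(U)={2,3,4,5,6}: no change
Constraint 2 (V + Z = W) on D(V)={1,5,6} D(Z)={1,2,3,4,5,6} D(W)={1,2,4,5,6}: V {1,5,6}->{1,5}; Z {1,2,3,4,5,6}->{1,3,4,5}; W {1,2,4,5,6}->{2,4,5,6}
Constraint 3 (W + U = V) on D(W)={2,4,5,6} D(U)={2,3,4,5,6} D(V)={1,5}: W {2,4,5,6}->{2}; U {2,3,4,5,6}->{3}; V {1,5}->{5}
Constraint 4 (U + Z = V) on D(U)={3} D(Z)={1,3,4,5} D(V)={5}: U {3}->{}; Z {1,3,4,5}->{}; V {5}->{}
So after constraint 4: D(V)={}, size = 0

Answer: 0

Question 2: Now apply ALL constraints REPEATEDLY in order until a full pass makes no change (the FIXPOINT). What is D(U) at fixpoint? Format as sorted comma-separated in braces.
Answer: {}

Derivation:
pass 0 (initial): D(U)={2,3,4,5,6}
pass 1: U {2,3,4,5,6}->{}; V {1,5,6}->{}; W {1,2,4,5,6}->{2}; Z {1,2,3,4,5,6}->{}
pass 2: W {2}->{}
pass 3: no change
Fixpoint after 3 passes: D(U) = {}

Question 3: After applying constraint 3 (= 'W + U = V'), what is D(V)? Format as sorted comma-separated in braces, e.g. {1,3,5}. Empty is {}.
Constraint 1 (W != U) on D(W)={1,2,4,5,6} D(U)={2,3,4,5,6}: no change
Constraint 2 (V + Z = W) on D(V)={1,5,6} D(Z)={1,2,3,4,5,6} D(W)={1,2,4,5,6}: V {1,5,6}->{1,5}; Z {1,2,3,4,5,6}->{1,3,4,5}; W {1,2,4,5,6}->{2,4,5,6}
Constraint 3 (W + U = V) on D(W)={2,4,5,6} D(U)={2,3,4,5,6} D(V)={1,5}: W {2,4,5,6}->{2}; U {2,3,4,5,6}->{3}; V {1,5}->{5}
So after constraint 3: D(V) = {5}

Answer: {5}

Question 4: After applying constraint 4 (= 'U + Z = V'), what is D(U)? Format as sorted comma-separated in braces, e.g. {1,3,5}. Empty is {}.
Answer: {}

Derivation:
Constraint 1 (W != U) on D(W)={1,2,4,5,6} D(U)={2,3,4,5,6}: no change
Constraint 2 (V + Z = W) on D(V)={1,5,6} D(Z)={1,2,3,4,5,6} D(W)={1,2,4,5,6}: V {1,5,6}->{1,5}; Z {1,2,3,4,5,6}->{1,3,4,5}; W {1,2,4,5,6}->{2,4,5,6}
Constraint 3 (W + U = V) on D(W)={2,4,5,6} D(U)={2,3,4,5,6} D(V)={1,5}: W {2,4,5,6}->{2}; U {2,3,4,5,6}->{3}; V {1,5}->{5}
Constraint 4 (U + Z = V) on D(U)={3} D(Z)={1,3,4,5} D(V)={5}: U {3}->{}; Z {1,3,4,5}->{}; V {5}->{}
So after constraint 4: D(U) = {}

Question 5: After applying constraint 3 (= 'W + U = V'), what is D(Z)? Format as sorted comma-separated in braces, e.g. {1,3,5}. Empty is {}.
Answer: {1,3,4,5}

Derivation:
Constraint 1 (W != U) on D(W)={1,2,4,5,6} D(U)={2,3,4,5,6}: no change
Constraint 2 (V + Z = W) on D(V)={1,5,6} D(Z)={1,2,3,4,5,6} D(W)={1,2,4,5,6}: V {1,5,6}->{1,5}; Z {1,2,3,4,5,6}->{1,3,4,5}; W {1,2,4,5,6}->{2,4,5,6}
Constraint 3 (W + U = V) on D(W)={2,4,5,6} D(U)={2,3,4,5,6} D(V)={1,5}: W {2,4,5,6}->{2}; U {2,3,4,5,6}->{3}; V {1,5}->{5}
So after constraint 3: D(Z) = {1,3,4,5}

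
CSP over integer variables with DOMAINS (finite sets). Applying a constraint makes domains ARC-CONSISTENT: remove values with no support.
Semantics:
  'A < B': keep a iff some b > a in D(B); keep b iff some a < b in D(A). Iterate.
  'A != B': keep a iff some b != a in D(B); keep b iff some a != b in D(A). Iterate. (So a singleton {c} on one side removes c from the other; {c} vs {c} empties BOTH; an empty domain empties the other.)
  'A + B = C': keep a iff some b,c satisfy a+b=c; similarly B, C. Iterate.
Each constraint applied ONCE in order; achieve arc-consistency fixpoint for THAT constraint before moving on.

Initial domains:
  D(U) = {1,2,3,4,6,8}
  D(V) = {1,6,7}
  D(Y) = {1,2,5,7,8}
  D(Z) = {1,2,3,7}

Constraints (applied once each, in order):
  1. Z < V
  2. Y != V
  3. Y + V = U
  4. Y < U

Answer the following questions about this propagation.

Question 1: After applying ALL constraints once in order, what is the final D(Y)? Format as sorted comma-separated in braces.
Answer: {1,2}

Derivation:
Constraint 1 (Z < V) on D(Z)={1,2,3,7} D(V)={1,6,7}: Z {1,2,3,7}->{1,2,3}; V {1,6,7}->{6,7}
Constraint 2 (Y != V) on D(Y)={1,2,5,7,8} D(V)={6,7}: no change
Constraint 3 (Y + V = U) on D(Y)={1,2,5,7,8} D(V)={6,7} D(U)={1,2,3,4,6,8}: Y {1,2,5,7,8}->{1,2}; U {1,2,3,4,6,8}->{8}
Constraint 4 (Y < U) on D(Y)={1,2} D(U)={8}: no change
So after all 4 constraints: D(Y) = {1,2}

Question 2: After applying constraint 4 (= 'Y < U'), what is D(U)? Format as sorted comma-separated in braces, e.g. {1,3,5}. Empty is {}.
Answer: {8}

Derivation:
Constraint 1 (Z < V) on D(Z)={1,2,3,7} D(V)={1,6,7}: Z {1,2,3,7}->{1,2,3}; V {1,6,7}->{6,7}
Constraint 2 (Y != V) on D(Y)={1,2,5,7,8} D(V)={6,7}: no change
Constraint 3 (Y + V = U) on D(Y)={1,2,5,7,8} D(V)={6,7} D(U)={1,2,3,4,6,8}: Y {1,2,5,7,8}->{1,2}; U {1,2,3,4,6,8}->{8}
Constraint 4 (Y < U) on D(Y)={1,2} D(U)={8}: no change
So after constraint 4: D(U) = {8}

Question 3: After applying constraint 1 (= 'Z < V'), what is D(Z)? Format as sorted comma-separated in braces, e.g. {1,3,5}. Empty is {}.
Constraint 1 (Z < V) on D(Z)={1,2,3,7} D(V)={1,6,7}: Z {1,2,3,7}->{1,2,3}; V {1,6,7}->{6,7}
So after constraint 1: D(Z) = {1,2,3}

Answer: {1,2,3}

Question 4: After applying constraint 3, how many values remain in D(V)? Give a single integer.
Constraint 1 (Z < V) on D(Z)={1,2,3,7} D(V)={1,6,7}: Z {1,2,3,7}->{1,2,3}; V {1,6,7}->{6,7}
Constraint 2 (Y != V) on D(Y)={1,2,5,7,8} D(V)={6,7}: no change
Constraint 3 (Y + V = U) on D(Y)={1,2,5,7,8} D(V)={6,7} D(U)={1,2,3,4,6,8}: Y {1,2,5,7,8}->{1,2}; U {1,2,3,4,6,8}->{8}
So after constraint 3: D(V)={6,7}, size = 2

Answer: 2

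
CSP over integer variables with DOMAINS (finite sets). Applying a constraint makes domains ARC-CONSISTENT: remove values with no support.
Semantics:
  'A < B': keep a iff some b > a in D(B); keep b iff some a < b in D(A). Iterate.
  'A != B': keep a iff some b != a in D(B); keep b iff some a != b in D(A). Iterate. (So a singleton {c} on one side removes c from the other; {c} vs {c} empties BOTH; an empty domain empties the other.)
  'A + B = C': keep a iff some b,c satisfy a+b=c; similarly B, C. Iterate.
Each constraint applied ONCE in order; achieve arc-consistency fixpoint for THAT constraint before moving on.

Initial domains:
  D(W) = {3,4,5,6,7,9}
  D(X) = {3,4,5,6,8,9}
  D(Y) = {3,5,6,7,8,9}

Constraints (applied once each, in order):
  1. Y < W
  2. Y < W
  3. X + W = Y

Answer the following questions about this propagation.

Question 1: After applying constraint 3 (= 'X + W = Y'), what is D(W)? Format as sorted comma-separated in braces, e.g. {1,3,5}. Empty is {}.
Answer: {4,5}

Derivation:
Constraint 1 (Y < W) on D(Y)={3,5,6,7,8,9} D(W)={3,4,5,6,7,9}: Y {3,5,6,7,8,9}->{3,5,6,7,8}; W {3,4,5,6,7,9}->{4,5,6,7,9}
Constraint 2 (Y < W) on D(Y)={3,5,6,7,8} D(W)={4,5,6,7,9}: no change
Constraint 3 (X + W = Y) on D(X)={3,4,5,6,8,9} D(W)={4,5,6,7,9} D(Y)={3,5,6,7,8}: X {3,4,5,6,8,9}->{3,4}; W {4,5,6,7,9}->{4,5}; Y {3,5,6,7,8}->{7,8}
So after constraint 3: D(W) = {4,5}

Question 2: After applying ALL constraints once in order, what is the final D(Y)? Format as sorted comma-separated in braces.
Answer: {7,8}

Derivation:
Constraint 1 (Y < W) on D(Y)={3,5,6,7,8,9} D(W)={3,4,5,6,7,9}: Y {3,5,6,7,8,9}->{3,5,6,7,8}; W {3,4,5,6,7,9}->{4,5,6,7,9}
Constraint 2 (Y < W) on D(Y)={3,5,6,7,8} D(W)={4,5,6,7,9}: no change
Constraint 3 (X + W = Y) on D(X)={3,4,5,6,8,9} D(W)={4,5,6,7,9} D(Y)={3,5,6,7,8}: X {3,4,5,6,8,9}->{3,4}; W {4,5,6,7,9}->{4,5}; Y {3,5,6,7,8}->{7,8}
So after all 3 constraints: D(Y) = {7,8}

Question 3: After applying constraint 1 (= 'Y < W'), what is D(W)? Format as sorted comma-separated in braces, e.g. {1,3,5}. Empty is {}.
Constraint 1 (Y < W) on D(Y)={3,5,6,7,8,9} D(W)={3,4,5,6,7,9}: Y {3,5,6,7,8,9}->{3,5,6,7,8}; W {3,4,5,6,7,9}->{4,5,6,7,9}
So after constraint 1: D(W) = {4,5,6,7,9}

Answer: {4,5,6,7,9}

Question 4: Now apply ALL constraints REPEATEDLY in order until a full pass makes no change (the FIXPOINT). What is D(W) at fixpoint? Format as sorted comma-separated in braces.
Answer: {}

Derivation:
pass 0 (initial): D(W)={3,4,5,6,7,9}
pass 1: W {3,4,5,6,7,9}->{4,5}; X {3,4,5,6,8,9}->{3,4}; Y {3,5,6,7,8,9}->{7,8}
pass 2: W {4,5}->{}; X {3,4}->{}; Y {7,8}->{}
pass 3: no change
Fixpoint after 3 passes: D(W) = {}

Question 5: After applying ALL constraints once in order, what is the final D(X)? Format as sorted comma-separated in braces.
Constraint 1 (Y < W) on D(Y)={3,5,6,7,8,9} D(W)={3,4,5,6,7,9}: Y {3,5,6,7,8,9}->{3,5,6,7,8}; W {3,4,5,6,7,9}->{4,5,6,7,9}
Constraint 2 (Y < W) on D(Y)={3,5,6,7,8} D(W)={4,5,6,7,9}: no change
Constraint 3 (X + W = Y) on D(X)={3,4,5,6,8,9} D(W)={4,5,6,7,9} D(Y)={3,5,6,7,8}: X {3,4,5,6,8,9}->{3,4}; W {4,5,6,7,9}->{4,5}; Y {3,5,6,7,8}->{7,8}
So after all 3 constraints: D(X) = {3,4}

Answer: {3,4}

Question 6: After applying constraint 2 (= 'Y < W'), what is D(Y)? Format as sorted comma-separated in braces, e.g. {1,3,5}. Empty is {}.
Answer: {3,5,6,7,8}

Derivation:
Constraint 1 (Y < W) on D(Y)={3,5,6,7,8,9} D(W)={3,4,5,6,7,9}: Y {3,5,6,7,8,9}->{3,5,6,7,8}; W {3,4,5,6,7,9}->{4,5,6,7,9}
Constraint 2 (Y < W) on D(Y)={3,5,6,7,8} D(W)={4,5,6,7,9}: no change
So after constraint 2: D(Y) = {3,5,6,7,8}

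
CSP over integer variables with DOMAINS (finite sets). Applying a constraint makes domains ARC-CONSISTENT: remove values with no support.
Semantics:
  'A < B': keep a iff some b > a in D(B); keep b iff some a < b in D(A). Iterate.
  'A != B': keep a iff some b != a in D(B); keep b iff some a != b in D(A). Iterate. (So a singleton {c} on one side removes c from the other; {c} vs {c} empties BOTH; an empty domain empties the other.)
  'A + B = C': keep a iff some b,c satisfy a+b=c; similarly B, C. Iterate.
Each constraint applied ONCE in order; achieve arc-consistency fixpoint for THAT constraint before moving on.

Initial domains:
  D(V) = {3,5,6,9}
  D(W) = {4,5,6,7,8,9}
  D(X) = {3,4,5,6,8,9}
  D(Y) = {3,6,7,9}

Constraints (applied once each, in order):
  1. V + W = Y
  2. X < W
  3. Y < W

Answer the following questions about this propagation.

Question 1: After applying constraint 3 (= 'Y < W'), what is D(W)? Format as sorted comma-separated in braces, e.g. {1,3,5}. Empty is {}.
Answer: {}

Derivation:
Constraint 1 (V + W = Y) on D(V)={3,5,6,9} D(W)={4,5,6,7,8,9} D(Y)={3,6,7,9}: V {3,5,6,9}->{3,5}; W {4,5,6,7,8,9}->{4,6}; Y {3,6,7,9}->{7,9}
Constraint 2 (X < W) on D(X)={3,4,5,6,8,9} D(W)={4,6}: X {3,4,5,6,8,9}->{3,4,5}
Constraint 3 (Y < W) on D(Y)={7,9} D(W)={4,6}: Y {7,9}->{}; W {4,6}->{}
So after constraint 3: D(W) = {}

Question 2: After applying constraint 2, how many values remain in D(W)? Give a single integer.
Answer: 2

Derivation:
Constraint 1 (V + W = Y) on D(V)={3,5,6,9} D(W)={4,5,6,7,8,9} D(Y)={3,6,7,9}: V {3,5,6,9}->{3,5}; W {4,5,6,7,8,9}->{4,6}; Y {3,6,7,9}->{7,9}
Constraint 2 (X < W) on D(X)={3,4,5,6,8,9} D(W)={4,6}: X {3,4,5,6,8,9}->{3,4,5}
So after constraint 2: D(W)={4,6}, size = 2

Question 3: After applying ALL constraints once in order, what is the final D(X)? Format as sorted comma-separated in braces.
Answer: {3,4,5}

Derivation:
Constraint 1 (V + W = Y) on D(V)={3,5,6,9} D(W)={4,5,6,7,8,9} D(Y)={3,6,7,9}: V {3,5,6,9}->{3,5}; W {4,5,6,7,8,9}->{4,6}; Y {3,6,7,9}->{7,9}
Constraint 2 (X < W) on D(X)={3,4,5,6,8,9} D(W)={4,6}: X {3,4,5,6,8,9}->{3,4,5}
Constraint 3 (Y < W) on D(Y)={7,9} D(W)={4,6}: Y {7,9}->{}; W {4,6}->{}
So after all 3 constraints: D(X) = {3,4,5}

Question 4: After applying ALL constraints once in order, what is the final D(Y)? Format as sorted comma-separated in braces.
Constraint 1 (V + W = Y) on D(V)={3,5,6,9} D(W)={4,5,6,7,8,9} D(Y)={3,6,7,9}: V {3,5,6,9}->{3,5}; W {4,5,6,7,8,9}->{4,6}; Y {3,6,7,9}->{7,9}
Constraint 2 (X < W) on D(X)={3,4,5,6,8,9} D(W)={4,6}: X {3,4,5,6,8,9}->{3,4,5}
Constraint 3 (Y < W) on D(Y)={7,9} D(W)={4,6}: Y {7,9}->{}; W {4,6}->{}
So after all 3 constraints: D(Y) = {}

Answer: {}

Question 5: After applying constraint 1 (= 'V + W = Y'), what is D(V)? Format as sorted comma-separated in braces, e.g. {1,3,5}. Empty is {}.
Constraint 1 (V + W = Y) on D(V)={3,5,6,9} D(W)={4,5,6,7,8,9} D(Y)={3,6,7,9}: V {3,5,6,9}->{3,5}; W {4,5,6,7,8,9}->{4,6}; Y {3,6,7,9}->{7,9}
So after constraint 1: D(V) = {3,5}

Answer: {3,5}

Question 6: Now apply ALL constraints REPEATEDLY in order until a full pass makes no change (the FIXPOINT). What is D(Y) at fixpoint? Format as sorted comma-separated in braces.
Answer: {}

Derivation:
pass 0 (initial): D(Y)={3,6,7,9}
pass 1: V {3,5,6,9}->{3,5}; W {4,5,6,7,8,9}->{}; X {3,4,5,6,8,9}->{3,4,5}; Y {3,6,7,9}->{}
pass 2: V {3,5}->{}; X {3,4,5}->{}
pass 3: no change
Fixpoint after 3 passes: D(Y) = {}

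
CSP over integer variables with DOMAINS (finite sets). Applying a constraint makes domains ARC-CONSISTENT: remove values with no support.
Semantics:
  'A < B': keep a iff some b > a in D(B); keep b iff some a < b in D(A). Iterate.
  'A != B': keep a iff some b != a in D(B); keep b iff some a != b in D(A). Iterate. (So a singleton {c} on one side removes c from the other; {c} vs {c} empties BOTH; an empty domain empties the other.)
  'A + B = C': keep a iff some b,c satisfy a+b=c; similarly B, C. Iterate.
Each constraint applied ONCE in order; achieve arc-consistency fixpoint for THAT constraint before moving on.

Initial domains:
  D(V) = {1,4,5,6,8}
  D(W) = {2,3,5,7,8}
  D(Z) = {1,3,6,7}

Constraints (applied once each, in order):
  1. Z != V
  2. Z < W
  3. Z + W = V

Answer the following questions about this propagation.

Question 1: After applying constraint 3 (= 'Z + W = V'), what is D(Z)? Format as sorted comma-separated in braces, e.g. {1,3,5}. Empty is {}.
Answer: {1,3,6}

Derivation:
Constraint 1 (Z != V) on D(Z)={1,3,6,7} D(V)={1,4,5,6,8}: no change
Constraint 2 (Z < W) on D(Z)={1,3,6,7} D(W)={2,3,5,7,8}: no change
Constraint 3 (Z + W = V) on D(Z)={1,3,6,7} D(W)={2,3,5,7,8} D(V)={1,4,5,6,8}: Z {1,3,6,7}->{1,3,6}; W {2,3,5,7,8}->{2,3,5,7}; V {1,4,5,6,8}->{4,5,6,8}
So after constraint 3: D(Z) = {1,3,6}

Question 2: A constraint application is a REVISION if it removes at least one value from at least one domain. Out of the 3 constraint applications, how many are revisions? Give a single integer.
Answer: 1

Derivation:
Constraint 1 (Z != V) on D(Z)={1,3,6,7} D(V)={1,4,5,6,8}: no change => not a revision
Constraint 2 (Z < W) on D(Z)={1,3,6,7} D(W)={2,3,5,7,8}: no change => not a revision
Constraint 3 (Z + W = V) on D(Z)={1,3,6,7} D(W)={2,3,5,7,8} D(V)={1,4,5,6,8}: Z {1,3,6,7}->{1,3,6}; W {2,3,5,7,8}->{2,3,5,7}; V {1,4,5,6,8}->{4,5,6,8} => REVISION
Total revisions = 1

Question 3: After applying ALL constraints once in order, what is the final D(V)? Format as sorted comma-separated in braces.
Constraint 1 (Z != V) on D(Z)={1,3,6,7} D(V)={1,4,5,6,8}: no change
Constraint 2 (Z < W) on D(Z)={1,3,6,7} D(W)={2,3,5,7,8}: no change
Constraint 3 (Z + W = V) on D(Z)={1,3,6,7} D(W)={2,3,5,7,8} D(V)={1,4,5,6,8}: Z {1,3,6,7}->{1,3,6}; W {2,3,5,7,8}->{2,3,5,7}; V {1,4,5,6,8}->{4,5,6,8}
So after all 3 constraints: D(V) = {4,5,6,8}

Answer: {4,5,6,8}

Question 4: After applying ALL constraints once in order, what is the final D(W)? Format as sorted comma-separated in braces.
Constraint 1 (Z != V) on D(Z)={1,3,6,7} D(V)={1,4,5,6,8}: no change
Constraint 2 (Z < W) on D(Z)={1,3,6,7} D(W)={2,3,5,7,8}: no change
Constraint 3 (Z + W = V) on D(Z)={1,3,6,7} D(W)={2,3,5,7,8} D(V)={1,4,5,6,8}: Z {1,3,6,7}->{1,3,6}; W {2,3,5,7,8}->{2,3,5,7}; V {1,4,5,6,8}->{4,5,6,8}
So after all 3 constraints: D(W) = {2,3,5,7}

Answer: {2,3,5,7}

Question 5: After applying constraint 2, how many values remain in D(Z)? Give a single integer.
Constraint 1 (Z != V) on D(Z)={1,3,6,7} D(V)={1,4,5,6,8}: no change
Constraint 2 (Z < W) on D(Z)={1,3,6,7} D(W)={2,3,5,7,8}: no change
So after constraint 2: D(Z)={1,3,6,7}, size = 4

Answer: 4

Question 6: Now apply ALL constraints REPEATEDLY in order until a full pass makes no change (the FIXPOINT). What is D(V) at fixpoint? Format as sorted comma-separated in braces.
Answer: {4,5,6,8}

Derivation:
pass 0 (initial): D(V)={1,4,5,6,8}
pass 1: V {1,4,5,6,8}->{4,5,6,8}; W {2,3,5,7,8}->{2,3,5,7}; Z {1,3,6,7}->{1,3,6}
pass 2: no change
Fixpoint after 2 passes: D(V) = {4,5,6,8}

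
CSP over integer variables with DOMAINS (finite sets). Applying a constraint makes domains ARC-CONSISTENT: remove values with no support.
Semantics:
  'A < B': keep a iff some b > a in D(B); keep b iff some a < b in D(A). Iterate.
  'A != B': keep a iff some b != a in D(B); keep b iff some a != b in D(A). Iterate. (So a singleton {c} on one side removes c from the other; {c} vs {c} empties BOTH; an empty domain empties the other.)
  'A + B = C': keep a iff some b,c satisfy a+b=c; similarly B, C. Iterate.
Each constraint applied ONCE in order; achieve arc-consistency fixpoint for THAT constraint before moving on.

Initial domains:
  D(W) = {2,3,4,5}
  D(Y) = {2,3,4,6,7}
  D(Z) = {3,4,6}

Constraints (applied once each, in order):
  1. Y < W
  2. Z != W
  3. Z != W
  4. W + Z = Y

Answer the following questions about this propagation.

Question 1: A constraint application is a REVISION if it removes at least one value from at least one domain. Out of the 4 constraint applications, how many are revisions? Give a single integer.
Constraint 1 (Y < W) on D(Y)={2,3,4,6,7} D(W)={2,3,4,5}: Y {2,3,4,6,7}->{2,3,4}; W {2,3,4,5}->{3,4,5} => REVISION
Constraint 2 (Z != W) on D(Z)={3,4,6} D(W)={3,4,5}: no change => not a revision
Constraint 3 (Z != W) on D(Z)={3,4,6} D(W)={3,4,5}: no change => not a revision
Constraint 4 (W + Z = Y) on D(W)={3,4,5} D(Z)={3,4,6} D(Y)={2,3,4}: W {3,4,5}->{}; Z {3,4,6}->{}; Y {2,3,4}->{} => REVISION
Total revisions = 2

Answer: 2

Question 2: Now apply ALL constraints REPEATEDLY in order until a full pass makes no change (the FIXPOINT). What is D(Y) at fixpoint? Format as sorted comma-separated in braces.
pass 0 (initial): D(Y)={2,3,4,6,7}
pass 1: W {2,3,4,5}->{}; Y {2,3,4,6,7}->{}; Z {3,4,6}->{}
pass 2: no change
Fixpoint after 2 passes: D(Y) = {}

Answer: {}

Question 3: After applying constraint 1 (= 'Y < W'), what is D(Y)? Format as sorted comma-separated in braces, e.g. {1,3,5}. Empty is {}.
Answer: {2,3,4}

Derivation:
Constraint 1 (Y < W) on D(Y)={2,3,4,6,7} D(W)={2,3,4,5}: Y {2,3,4,6,7}->{2,3,4}; W {2,3,4,5}->{3,4,5}
So after constraint 1: D(Y) = {2,3,4}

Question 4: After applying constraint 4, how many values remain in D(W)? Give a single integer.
Constraint 1 (Y < W) on D(Y)={2,3,4,6,7} D(W)={2,3,4,5}: Y {2,3,4,6,7}->{2,3,4}; W {2,3,4,5}->{3,4,5}
Constraint 2 (Z != W) on D(Z)={3,4,6} D(W)={3,4,5}: no change
Constraint 3 (Z != W) on D(Z)={3,4,6} D(W)={3,4,5}: no change
Constraint 4 (W + Z = Y) on D(W)={3,4,5} D(Z)={3,4,6} D(Y)={2,3,4}: W {3,4,5}->{}; Z {3,4,6}->{}; Y {2,3,4}->{}
So after constraint 4: D(W)={}, size = 0

Answer: 0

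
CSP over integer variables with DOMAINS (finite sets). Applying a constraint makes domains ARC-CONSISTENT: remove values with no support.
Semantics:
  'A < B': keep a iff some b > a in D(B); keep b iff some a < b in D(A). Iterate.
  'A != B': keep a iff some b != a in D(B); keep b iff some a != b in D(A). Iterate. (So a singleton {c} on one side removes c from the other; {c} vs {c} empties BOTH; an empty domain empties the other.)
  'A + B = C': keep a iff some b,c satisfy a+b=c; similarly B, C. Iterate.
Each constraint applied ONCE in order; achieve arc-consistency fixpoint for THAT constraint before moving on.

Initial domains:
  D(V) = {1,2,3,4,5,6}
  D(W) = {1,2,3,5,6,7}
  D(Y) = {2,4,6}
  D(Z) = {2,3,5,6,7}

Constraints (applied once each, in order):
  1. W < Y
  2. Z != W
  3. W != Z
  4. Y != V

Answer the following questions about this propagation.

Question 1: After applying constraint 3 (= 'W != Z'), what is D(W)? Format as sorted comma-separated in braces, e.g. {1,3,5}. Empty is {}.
Answer: {1,2,3,5}

Derivation:
Constraint 1 (W < Y) on D(W)={1,2,3,5,6,7} D(Y)={2,4,6}: W {1,2,3,5,6,7}->{1,2,3,5}
Constraint 2 (Z != W) on D(Z)={2,3,5,6,7} D(W)={1,2,3,5}: no change
Constraint 3 (W != Z) on D(W)={1,2,3,5} D(Z)={2,3,5,6,7}: no change
So after constraint 3: D(W) = {1,2,3,5}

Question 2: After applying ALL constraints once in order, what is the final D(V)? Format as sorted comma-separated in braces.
Constraint 1 (W < Y) on D(W)={1,2,3,5,6,7} D(Y)={2,4,6}: W {1,2,3,5,6,7}->{1,2,3,5}
Constraint 2 (Z != W) on D(Z)={2,3,5,6,7} D(W)={1,2,3,5}: no change
Constraint 3 (W != Z) on D(W)={1,2,3,5} D(Z)={2,3,5,6,7}: no change
Constraint 4 (Y != V) on D(Y)={2,4,6} D(V)={1,2,3,4,5,6}: no change
So after all 4 constraints: D(V) = {1,2,3,4,5,6}

Answer: {1,2,3,4,5,6}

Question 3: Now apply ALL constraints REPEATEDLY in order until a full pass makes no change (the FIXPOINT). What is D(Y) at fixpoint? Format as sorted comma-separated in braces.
pass 0 (initial): D(Y)={2,4,6}
pass 1: W {1,2,3,5,6,7}->{1,2,3,5}
pass 2: no change
Fixpoint after 2 passes: D(Y) = {2,4,6}

Answer: {2,4,6}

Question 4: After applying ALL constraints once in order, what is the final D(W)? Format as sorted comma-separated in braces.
Answer: {1,2,3,5}

Derivation:
Constraint 1 (W < Y) on D(W)={1,2,3,5,6,7} D(Y)={2,4,6}: W {1,2,3,5,6,7}->{1,2,3,5}
Constraint 2 (Z != W) on D(Z)={2,3,5,6,7} D(W)={1,2,3,5}: no change
Constraint 3 (W != Z) on D(W)={1,2,3,5} D(Z)={2,3,5,6,7}: no change
Constraint 4 (Y != V) on D(Y)={2,4,6} D(V)={1,2,3,4,5,6}: no change
So after all 4 constraints: D(W) = {1,2,3,5}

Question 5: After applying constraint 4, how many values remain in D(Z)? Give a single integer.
Constraint 1 (W < Y) on D(W)={1,2,3,5,6,7} D(Y)={2,4,6}: W {1,2,3,5,6,7}->{1,2,3,5}
Constraint 2 (Z != W) on D(Z)={2,3,5,6,7} D(W)={1,2,3,5}: no change
Constraint 3 (W != Z) on D(W)={1,2,3,5} D(Z)={2,3,5,6,7}: no change
Constraint 4 (Y != V) on D(Y)={2,4,6} D(V)={1,2,3,4,5,6}: no change
So after constraint 4: D(Z)={2,3,5,6,7}, size = 5

Answer: 5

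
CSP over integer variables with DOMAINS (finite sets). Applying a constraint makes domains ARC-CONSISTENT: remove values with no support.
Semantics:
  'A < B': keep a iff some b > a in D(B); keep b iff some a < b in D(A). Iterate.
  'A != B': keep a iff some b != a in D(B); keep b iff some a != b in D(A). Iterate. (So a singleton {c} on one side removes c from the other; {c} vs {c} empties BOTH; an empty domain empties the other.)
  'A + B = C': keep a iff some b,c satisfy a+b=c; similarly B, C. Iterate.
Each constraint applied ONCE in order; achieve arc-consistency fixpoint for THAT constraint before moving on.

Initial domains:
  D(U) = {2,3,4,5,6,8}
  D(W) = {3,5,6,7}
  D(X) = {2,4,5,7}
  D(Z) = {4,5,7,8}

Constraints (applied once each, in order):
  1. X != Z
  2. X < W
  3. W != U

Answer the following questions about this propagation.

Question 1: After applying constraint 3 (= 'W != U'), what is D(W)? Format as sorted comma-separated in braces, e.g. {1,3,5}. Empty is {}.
Constraint 1 (X != Z) on D(X)={2,4,5,7} D(Z)={4,5,7,8}: no change
Constraint 2 (X < W) on D(X)={2,4,5,7} D(W)={3,5,6,7}: X {2,4,5,7}->{2,4,5}
Constraint 3 (W != U) on D(W)={3,5,6,7} D(U)={2,3,4,5,6,8}: no change
So after constraint 3: D(W) = {3,5,6,7}

Answer: {3,5,6,7}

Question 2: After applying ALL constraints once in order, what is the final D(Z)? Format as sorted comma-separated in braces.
Constraint 1 (X != Z) on D(X)={2,4,5,7} D(Z)={4,5,7,8}: no change
Constraint 2 (X < W) on D(X)={2,4,5,7} D(W)={3,5,6,7}: X {2,4,5,7}->{2,4,5}
Constraint 3 (W != U) on D(W)={3,5,6,7} D(U)={2,3,4,5,6,8}: no change
So after all 3 constraints: D(Z) = {4,5,7,8}

Answer: {4,5,7,8}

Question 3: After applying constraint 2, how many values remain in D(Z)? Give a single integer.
Constraint 1 (X != Z) on D(X)={2,4,5,7} D(Z)={4,5,7,8}: no change
Constraint 2 (X < W) on D(X)={2,4,5,7} D(W)={3,5,6,7}: X {2,4,5,7}->{2,4,5}
So after constraint 2: D(Z)={4,5,7,8}, size = 4

Answer: 4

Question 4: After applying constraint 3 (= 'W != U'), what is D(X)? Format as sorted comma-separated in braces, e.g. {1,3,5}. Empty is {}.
Answer: {2,4,5}

Derivation:
Constraint 1 (X != Z) on D(X)={2,4,5,7} D(Z)={4,5,7,8}: no change
Constraint 2 (X < W) on D(X)={2,4,5,7} D(W)={3,5,6,7}: X {2,4,5,7}->{2,4,5}
Constraint 3 (W != U) on D(W)={3,5,6,7} D(U)={2,3,4,5,6,8}: no change
So after constraint 3: D(X) = {2,4,5}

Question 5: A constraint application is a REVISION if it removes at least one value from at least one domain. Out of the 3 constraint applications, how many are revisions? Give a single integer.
Constraint 1 (X != Z) on D(X)={2,4,5,7} D(Z)={4,5,7,8}: no change => not a revision
Constraint 2 (X < W) on D(X)={2,4,5,7} D(W)={3,5,6,7}: X {2,4,5,7}->{2,4,5} => REVISION
Constraint 3 (W != U) on D(W)={3,5,6,7} D(U)={2,3,4,5,6,8}: no change => not a revision
Total revisions = 1

Answer: 1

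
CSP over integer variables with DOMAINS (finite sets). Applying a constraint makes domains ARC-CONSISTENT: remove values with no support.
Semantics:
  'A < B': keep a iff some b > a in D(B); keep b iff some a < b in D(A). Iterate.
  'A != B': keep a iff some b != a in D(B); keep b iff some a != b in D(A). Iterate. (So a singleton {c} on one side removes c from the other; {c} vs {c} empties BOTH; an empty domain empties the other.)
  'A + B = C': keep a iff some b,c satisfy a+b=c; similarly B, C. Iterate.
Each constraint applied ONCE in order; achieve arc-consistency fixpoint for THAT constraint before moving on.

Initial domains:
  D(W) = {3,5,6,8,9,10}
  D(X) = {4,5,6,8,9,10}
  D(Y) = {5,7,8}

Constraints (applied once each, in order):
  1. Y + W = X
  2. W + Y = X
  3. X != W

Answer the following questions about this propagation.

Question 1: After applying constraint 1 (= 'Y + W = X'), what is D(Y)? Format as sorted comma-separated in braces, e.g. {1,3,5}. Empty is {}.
Answer: {5,7}

Derivation:
Constraint 1 (Y + W = X) on D(Y)={5,7,8} D(W)={3,5,6,8,9,10} D(X)={4,5,6,8,9,10}: Y {5,7,8}->{5,7}; W {3,5,6,8,9,10}->{3,5}; X {4,5,6,8,9,10}->{8,10}
So after constraint 1: D(Y) = {5,7}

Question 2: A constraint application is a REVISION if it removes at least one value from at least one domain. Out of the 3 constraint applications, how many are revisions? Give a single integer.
Constraint 1 (Y + W = X) on D(Y)={5,7,8} D(W)={3,5,6,8,9,10} D(X)={4,5,6,8,9,10}: Y {5,7,8}->{5,7}; W {3,5,6,8,9,10}->{3,5}; X {4,5,6,8,9,10}->{8,10} => REVISION
Constraint 2 (W + Y = X) on D(W)={3,5} D(Y)={5,7} D(X)={8,10}: no change => not a revision
Constraint 3 (X != W) on D(X)={8,10} D(W)={3,5}: no change => not a revision
Total revisions = 1

Answer: 1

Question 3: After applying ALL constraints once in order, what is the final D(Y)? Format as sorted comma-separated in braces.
Answer: {5,7}

Derivation:
Constraint 1 (Y + W = X) on D(Y)={5,7,8} D(W)={3,5,6,8,9,10} D(X)={4,5,6,8,9,10}: Y {5,7,8}->{5,7}; W {3,5,6,8,9,10}->{3,5}; X {4,5,6,8,9,10}->{8,10}
Constraint 2 (W + Y = X) on D(W)={3,5} D(Y)={5,7} D(X)={8,10}: no change
Constraint 3 (X != W) on D(X)={8,10} D(W)={3,5}: no change
So after all 3 constraints: D(Y) = {5,7}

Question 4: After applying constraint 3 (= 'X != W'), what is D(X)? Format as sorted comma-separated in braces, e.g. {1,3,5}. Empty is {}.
Constraint 1 (Y + W = X) on D(Y)={5,7,8} D(W)={3,5,6,8,9,10} D(X)={4,5,6,8,9,10}: Y {5,7,8}->{5,7}; W {3,5,6,8,9,10}->{3,5}; X {4,5,6,8,9,10}->{8,10}
Constraint 2 (W + Y = X) on D(W)={3,5} D(Y)={5,7} D(X)={8,10}: no change
Constraint 3 (X != W) on D(X)={8,10} D(W)={3,5}: no change
So after constraint 3: D(X) = {8,10}

Answer: {8,10}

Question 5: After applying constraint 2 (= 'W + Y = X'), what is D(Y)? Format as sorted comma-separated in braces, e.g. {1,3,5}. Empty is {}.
Answer: {5,7}

Derivation:
Constraint 1 (Y + W = X) on D(Y)={5,7,8} D(W)={3,5,6,8,9,10} D(X)={4,5,6,8,9,10}: Y {5,7,8}->{5,7}; W {3,5,6,8,9,10}->{3,5}; X {4,5,6,8,9,10}->{8,10}
Constraint 2 (W + Y = X) on D(W)={3,5} D(Y)={5,7} D(X)={8,10}: no change
So after constraint 2: D(Y) = {5,7}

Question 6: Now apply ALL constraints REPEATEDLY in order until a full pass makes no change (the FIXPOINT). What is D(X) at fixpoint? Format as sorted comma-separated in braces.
Answer: {8,10}

Derivation:
pass 0 (initial): D(X)={4,5,6,8,9,10}
pass 1: W {3,5,6,8,9,10}->{3,5}; X {4,5,6,8,9,10}->{8,10}; Y {5,7,8}->{5,7}
pass 2: no change
Fixpoint after 2 passes: D(X) = {8,10}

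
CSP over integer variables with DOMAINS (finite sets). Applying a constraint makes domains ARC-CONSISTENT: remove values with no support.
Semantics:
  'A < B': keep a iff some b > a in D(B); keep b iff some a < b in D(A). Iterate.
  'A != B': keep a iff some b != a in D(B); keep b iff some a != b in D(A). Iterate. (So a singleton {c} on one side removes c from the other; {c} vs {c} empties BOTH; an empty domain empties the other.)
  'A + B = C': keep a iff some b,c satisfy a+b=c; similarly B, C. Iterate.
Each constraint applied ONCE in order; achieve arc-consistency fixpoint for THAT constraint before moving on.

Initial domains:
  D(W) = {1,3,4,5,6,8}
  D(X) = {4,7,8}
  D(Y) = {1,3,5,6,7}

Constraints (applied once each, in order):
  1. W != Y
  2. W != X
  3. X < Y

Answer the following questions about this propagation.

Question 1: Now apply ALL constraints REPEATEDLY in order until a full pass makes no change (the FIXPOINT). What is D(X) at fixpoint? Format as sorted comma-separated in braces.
pass 0 (initial): D(X)={4,7,8}
pass 1: X {4,7,8}->{4}; Y {1,3,5,6,7}->{5,6,7}
pass 2: W {1,3,4,5,6,8}->{1,3,5,6,8}
pass 3: no change
Fixpoint after 3 passes: D(X) = {4}

Answer: {4}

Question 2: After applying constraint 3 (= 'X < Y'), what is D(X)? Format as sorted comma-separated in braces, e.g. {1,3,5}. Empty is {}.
Answer: {4}

Derivation:
Constraint 1 (W != Y) on D(W)={1,3,4,5,6,8} D(Y)={1,3,5,6,7}: no change
Constraint 2 (W != X) on D(W)={1,3,4,5,6,8} D(X)={4,7,8}: no change
Constraint 3 (X < Y) on D(X)={4,7,8} D(Y)={1,3,5,6,7}: X {4,7,8}->{4}; Y {1,3,5,6,7}->{5,6,7}
So after constraint 3: D(X) = {4}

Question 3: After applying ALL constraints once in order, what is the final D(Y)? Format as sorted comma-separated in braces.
Answer: {5,6,7}

Derivation:
Constraint 1 (W != Y) on D(W)={1,3,4,5,6,8} D(Y)={1,3,5,6,7}: no change
Constraint 2 (W != X) on D(W)={1,3,4,5,6,8} D(X)={4,7,8}: no change
Constraint 3 (X < Y) on D(X)={4,7,8} D(Y)={1,3,5,6,7}: X {4,7,8}->{4}; Y {1,3,5,6,7}->{5,6,7}
So after all 3 constraints: D(Y) = {5,6,7}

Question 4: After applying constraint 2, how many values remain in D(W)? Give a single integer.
Answer: 6

Derivation:
Constraint 1 (W != Y) on D(W)={1,3,4,5,6,8} D(Y)={1,3,5,6,7}: no change
Constraint 2 (W != X) on D(W)={1,3,4,5,6,8} D(X)={4,7,8}: no change
So after constraint 2: D(W)={1,3,4,5,6,8}, size = 6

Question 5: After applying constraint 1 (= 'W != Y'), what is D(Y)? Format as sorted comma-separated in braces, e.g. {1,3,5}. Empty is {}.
Answer: {1,3,5,6,7}

Derivation:
Constraint 1 (W != Y) on D(W)={1,3,4,5,6,8} D(Y)={1,3,5,6,7}: no change
So after constraint 1: D(Y) = {1,3,5,6,7}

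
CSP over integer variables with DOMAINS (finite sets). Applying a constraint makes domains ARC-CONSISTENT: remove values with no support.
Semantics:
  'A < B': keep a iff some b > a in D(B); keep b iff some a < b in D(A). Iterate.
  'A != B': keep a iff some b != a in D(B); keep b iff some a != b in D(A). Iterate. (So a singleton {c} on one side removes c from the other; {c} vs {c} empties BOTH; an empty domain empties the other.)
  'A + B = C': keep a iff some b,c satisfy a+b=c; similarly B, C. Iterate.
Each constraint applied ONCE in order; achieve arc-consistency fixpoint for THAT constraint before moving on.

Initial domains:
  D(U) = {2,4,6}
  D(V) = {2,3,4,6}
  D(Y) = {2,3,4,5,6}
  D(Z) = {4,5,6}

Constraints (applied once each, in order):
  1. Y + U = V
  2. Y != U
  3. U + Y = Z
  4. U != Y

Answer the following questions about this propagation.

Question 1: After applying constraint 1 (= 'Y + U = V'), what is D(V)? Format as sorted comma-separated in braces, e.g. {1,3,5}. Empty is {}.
Answer: {4,6}

Derivation:
Constraint 1 (Y + U = V) on D(Y)={2,3,4,5,6} D(U)={2,4,6} D(V)={2,3,4,6}: Y {2,3,4,5,6}->{2,4}; U {2,4,6}->{2,4}; V {2,3,4,6}->{4,6}
So after constraint 1: D(V) = {4,6}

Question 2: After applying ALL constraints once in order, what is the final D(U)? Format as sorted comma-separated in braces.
Answer: {2,4}

Derivation:
Constraint 1 (Y + U = V) on D(Y)={2,3,4,5,6} D(U)={2,4,6} D(V)={2,3,4,6}: Y {2,3,4,5,6}->{2,4}; U {2,4,6}->{2,4}; V {2,3,4,6}->{4,6}
Constraint 2 (Y != U) on D(Y)={2,4} D(U)={2,4}: no change
Constraint 3 (U + Y = Z) on D(U)={2,4} D(Y)={2,4} D(Z)={4,5,6}: Z {4,5,6}->{4,6}
Constraint 4 (U != Y) on D(U)={2,4} D(Y)={2,4}: no change
So after all 4 constraints: D(U) = {2,4}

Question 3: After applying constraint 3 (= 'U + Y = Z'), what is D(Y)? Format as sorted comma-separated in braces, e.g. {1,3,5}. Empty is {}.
Constraint 1 (Y + U = V) on D(Y)={2,3,4,5,6} D(U)={2,4,6} D(V)={2,3,4,6}: Y {2,3,4,5,6}->{2,4}; U {2,4,6}->{2,4}; V {2,3,4,6}->{4,6}
Constraint 2 (Y != U) on D(Y)={2,4} D(U)={2,4}: no change
Constraint 3 (U + Y = Z) on D(U)={2,4} D(Y)={2,4} D(Z)={4,5,6}: Z {4,5,6}->{4,6}
So after constraint 3: D(Y) = {2,4}

Answer: {2,4}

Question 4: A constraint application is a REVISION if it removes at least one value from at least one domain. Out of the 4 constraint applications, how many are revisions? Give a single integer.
Constraint 1 (Y + U = V) on D(Y)={2,3,4,5,6} D(U)={2,4,6} D(V)={2,3,4,6}: Y {2,3,4,5,6}->{2,4}; U {2,4,6}->{2,4}; V {2,3,4,6}->{4,6} => REVISION
Constraint 2 (Y != U) on D(Y)={2,4} D(U)={2,4}: no change => not a revision
Constraint 3 (U + Y = Z) on D(U)={2,4} D(Y)={2,4} D(Z)={4,5,6}: Z {4,5,6}->{4,6} => REVISION
Constraint 4 (U != Y) on D(U)={2,4} D(Y)={2,4}: no change => not a revision
Total revisions = 2

Answer: 2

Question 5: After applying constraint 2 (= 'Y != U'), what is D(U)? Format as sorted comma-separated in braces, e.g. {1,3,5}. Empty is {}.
Constraint 1 (Y + U = V) on D(Y)={2,3,4,5,6} D(U)={2,4,6} D(V)={2,3,4,6}: Y {2,3,4,5,6}->{2,4}; U {2,4,6}->{2,4}; V {2,3,4,6}->{4,6}
Constraint 2 (Y != U) on D(Y)={2,4} D(U)={2,4}: no change
So after constraint 2: D(U) = {2,4}

Answer: {2,4}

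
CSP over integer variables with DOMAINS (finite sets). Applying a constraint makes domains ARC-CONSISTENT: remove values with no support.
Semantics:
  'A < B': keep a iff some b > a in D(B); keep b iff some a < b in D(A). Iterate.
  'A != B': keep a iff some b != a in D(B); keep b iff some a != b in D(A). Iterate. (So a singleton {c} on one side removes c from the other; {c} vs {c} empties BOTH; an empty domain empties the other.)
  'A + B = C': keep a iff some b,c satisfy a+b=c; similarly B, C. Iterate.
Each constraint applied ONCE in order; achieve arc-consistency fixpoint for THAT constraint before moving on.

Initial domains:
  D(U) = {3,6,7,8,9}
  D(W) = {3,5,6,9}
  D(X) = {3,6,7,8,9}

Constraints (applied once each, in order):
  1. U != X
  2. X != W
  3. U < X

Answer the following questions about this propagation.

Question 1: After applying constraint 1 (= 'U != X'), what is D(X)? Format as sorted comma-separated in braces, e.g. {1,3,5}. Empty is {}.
Answer: {3,6,7,8,9}

Derivation:
Constraint 1 (U != X) on D(U)={3,6,7,8,9} D(X)={3,6,7,8,9}: no change
So after constraint 1: D(X) = {3,6,7,8,9}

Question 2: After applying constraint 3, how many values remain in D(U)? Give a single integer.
Constraint 1 (U != X) on D(U)={3,6,7,8,9} D(X)={3,6,7,8,9}: no change
Constraint 2 (X != W) on D(X)={3,6,7,8,9} D(W)={3,5,6,9}: no change
Constraint 3 (U < X) on D(U)={3,6,7,8,9} D(X)={3,6,7,8,9}: U {3,6,7,8,9}->{3,6,7,8}; X {3,6,7,8,9}->{6,7,8,9}
So after constraint 3: D(U)={3,6,7,8}, size = 4

Answer: 4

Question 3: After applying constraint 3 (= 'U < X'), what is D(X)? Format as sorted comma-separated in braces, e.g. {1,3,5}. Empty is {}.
Answer: {6,7,8,9}

Derivation:
Constraint 1 (U != X) on D(U)={3,6,7,8,9} D(X)={3,6,7,8,9}: no change
Constraint 2 (X != W) on D(X)={3,6,7,8,9} D(W)={3,5,6,9}: no change
Constraint 3 (U < X) on D(U)={3,6,7,8,9} D(X)={3,6,7,8,9}: U {3,6,7,8,9}->{3,6,7,8}; X {3,6,7,8,9}->{6,7,8,9}
So after constraint 3: D(X) = {6,7,8,9}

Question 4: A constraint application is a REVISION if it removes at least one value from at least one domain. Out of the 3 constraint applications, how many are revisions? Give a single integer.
Constraint 1 (U != X) on D(U)={3,6,7,8,9} D(X)={3,6,7,8,9}: no change => not a revision
Constraint 2 (X != W) on D(X)={3,6,7,8,9} D(W)={3,5,6,9}: no change => not a revision
Constraint 3 (U < X) on D(U)={3,6,7,8,9} D(X)={3,6,7,8,9}: U {3,6,7,8,9}->{3,6,7,8}; X {3,6,7,8,9}->{6,7,8,9} => REVISION
Total revisions = 1

Answer: 1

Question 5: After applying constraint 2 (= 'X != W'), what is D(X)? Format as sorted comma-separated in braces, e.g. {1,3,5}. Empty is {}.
Answer: {3,6,7,8,9}

Derivation:
Constraint 1 (U != X) on D(U)={3,6,7,8,9} D(X)={3,6,7,8,9}: no change
Constraint 2 (X != W) on D(X)={3,6,7,8,9} D(W)={3,5,6,9}: no change
So after constraint 2: D(X) = {3,6,7,8,9}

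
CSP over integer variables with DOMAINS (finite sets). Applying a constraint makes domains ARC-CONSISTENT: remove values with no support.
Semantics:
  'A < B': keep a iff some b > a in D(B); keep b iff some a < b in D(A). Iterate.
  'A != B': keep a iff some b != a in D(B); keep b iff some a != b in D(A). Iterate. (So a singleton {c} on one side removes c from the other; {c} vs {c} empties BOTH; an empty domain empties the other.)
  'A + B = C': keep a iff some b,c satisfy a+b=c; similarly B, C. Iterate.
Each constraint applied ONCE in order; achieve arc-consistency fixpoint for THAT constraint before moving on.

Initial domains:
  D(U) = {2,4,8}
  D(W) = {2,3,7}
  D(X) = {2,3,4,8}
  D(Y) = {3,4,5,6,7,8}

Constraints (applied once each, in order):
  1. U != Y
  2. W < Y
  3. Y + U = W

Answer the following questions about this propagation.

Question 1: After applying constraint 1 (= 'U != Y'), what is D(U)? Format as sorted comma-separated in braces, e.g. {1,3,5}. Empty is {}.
Constraint 1 (U != Y) on D(U)={2,4,8} D(Y)={3,4,5,6,7,8}: no change
So after constraint 1: D(U) = {2,4,8}

Answer: {2,4,8}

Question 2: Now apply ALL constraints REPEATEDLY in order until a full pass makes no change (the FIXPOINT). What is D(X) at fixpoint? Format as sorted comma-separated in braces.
Answer: {2,3,4,8}

Derivation:
pass 0 (initial): D(X)={2,3,4,8}
pass 1: U {2,4,8}->{2,4}; W {2,3,7}->{7}; Y {3,4,5,6,7,8}->{3,5}
pass 2: U {2,4}->{}; W {7}->{}; Y {3,5}->{}
pass 3: no change
Fixpoint after 3 passes: D(X) = {2,3,4,8}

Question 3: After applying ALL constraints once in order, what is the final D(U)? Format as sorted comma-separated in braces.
Constraint 1 (U != Y) on D(U)={2,4,8} D(Y)={3,4,5,6,7,8}: no change
Constraint 2 (W < Y) on D(W)={2,3,7} D(Y)={3,4,5,6,7,8}: no change
Constraint 3 (Y + U = W) on D(Y)={3,4,5,6,7,8} D(U)={2,4,8} D(W)={2,3,7}: Y {3,4,5,6,7,8}->{3,5}; U {2,4,8}->{2,4}; W {2,3,7}->{7}
So after all 3 constraints: D(U) = {2,4}

Answer: {2,4}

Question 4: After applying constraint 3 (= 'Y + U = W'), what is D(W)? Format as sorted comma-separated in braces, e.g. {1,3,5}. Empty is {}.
Answer: {7}

Derivation:
Constraint 1 (U != Y) on D(U)={2,4,8} D(Y)={3,4,5,6,7,8}: no change
Constraint 2 (W < Y) on D(W)={2,3,7} D(Y)={3,4,5,6,7,8}: no change
Constraint 3 (Y + U = W) on D(Y)={3,4,5,6,7,8} D(U)={2,4,8} D(W)={2,3,7}: Y {3,4,5,6,7,8}->{3,5}; U {2,4,8}->{2,4}; W {2,3,7}->{7}
So after constraint 3: D(W) = {7}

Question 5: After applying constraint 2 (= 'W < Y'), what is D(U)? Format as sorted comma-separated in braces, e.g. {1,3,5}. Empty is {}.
Answer: {2,4,8}

Derivation:
Constraint 1 (U != Y) on D(U)={2,4,8} D(Y)={3,4,5,6,7,8}: no change
Constraint 2 (W < Y) on D(W)={2,3,7} D(Y)={3,4,5,6,7,8}: no change
So after constraint 2: D(U) = {2,4,8}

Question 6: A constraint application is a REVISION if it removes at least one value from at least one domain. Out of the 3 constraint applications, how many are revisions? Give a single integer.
Answer: 1

Derivation:
Constraint 1 (U != Y) on D(U)={2,4,8} D(Y)={3,4,5,6,7,8}: no change => not a revision
Constraint 2 (W < Y) on D(W)={2,3,7} D(Y)={3,4,5,6,7,8}: no change => not a revision
Constraint 3 (Y + U = W) on D(Y)={3,4,5,6,7,8} D(U)={2,4,8} D(W)={2,3,7}: Y {3,4,5,6,7,8}->{3,5}; U {2,4,8}->{2,4}; W {2,3,7}->{7} => REVISION
Total revisions = 1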